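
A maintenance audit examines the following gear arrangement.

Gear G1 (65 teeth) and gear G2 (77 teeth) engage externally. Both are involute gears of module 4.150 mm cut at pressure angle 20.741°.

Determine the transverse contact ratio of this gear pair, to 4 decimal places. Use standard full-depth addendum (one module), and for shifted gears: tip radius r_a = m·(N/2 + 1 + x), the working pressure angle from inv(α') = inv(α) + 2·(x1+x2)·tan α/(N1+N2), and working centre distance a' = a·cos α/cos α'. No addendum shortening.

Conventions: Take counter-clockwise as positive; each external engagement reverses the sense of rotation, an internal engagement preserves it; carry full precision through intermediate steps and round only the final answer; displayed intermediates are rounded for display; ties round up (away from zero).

1.7661

single-mesh involute tooth geometry (65T engaging 77T at module 4.150)
base radii: r_b1 = 126.133866, r_b2 = 149.420118
tip radii: r_a1 = 139.025000, r_a2 = 163.925000
no profile shift: α' = α, a' = a
action lengths: √(r_a1²−r_b1²) = 58.465362, √(r_a2²−r_b2²) = 67.416867
base pitch p_b = π·m·cos α = 12.192653
CR = (58.465362 + 67.416867 − 294.650000·sin 20.74100°)/12.192653 = 1.766117
contact ratio ≈ 1.7661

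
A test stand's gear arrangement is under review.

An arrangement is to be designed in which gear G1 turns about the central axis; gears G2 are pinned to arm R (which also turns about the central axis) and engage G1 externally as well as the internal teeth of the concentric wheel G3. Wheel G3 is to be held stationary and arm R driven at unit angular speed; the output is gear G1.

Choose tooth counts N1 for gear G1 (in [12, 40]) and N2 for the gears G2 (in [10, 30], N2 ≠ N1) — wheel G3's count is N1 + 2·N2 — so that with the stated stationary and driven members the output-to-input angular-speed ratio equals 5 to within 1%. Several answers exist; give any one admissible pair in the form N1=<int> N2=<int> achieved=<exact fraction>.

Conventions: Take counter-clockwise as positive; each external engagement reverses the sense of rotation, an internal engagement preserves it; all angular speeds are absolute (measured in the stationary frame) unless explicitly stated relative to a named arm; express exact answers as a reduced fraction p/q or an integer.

N1=12 N2=18 achieved=5

topology: planetary set — design target 5, arm = carrier (Willis)
Willis with ω_ring = 0: ω_sun/ω_arm = (N1+N3)/N1; set equal to 5  ⇒  N3/N1 = 5 − 1 = 4
N3 = N1 + 2·N2  ⇒  N2/N1 = (N3/N1 − 1)/2 = (4 − 1)/2 = 3/2
smallest multiple with N1 ≥ 12 and N2 ≥ 10: k = 6  ⇒  N1 = 6·2 = 12, N2 = 6·3 = 18 (N1 ≤ 40, N2 ≤ 30, N2 ≠ N1 ✓), N3 = 12 + 2·18 = 48
check: (N1+N3)/N1 with N1 = 12, N3 = 48 gives 5; |achieved − target| = 0 ≤ 1/20 ✓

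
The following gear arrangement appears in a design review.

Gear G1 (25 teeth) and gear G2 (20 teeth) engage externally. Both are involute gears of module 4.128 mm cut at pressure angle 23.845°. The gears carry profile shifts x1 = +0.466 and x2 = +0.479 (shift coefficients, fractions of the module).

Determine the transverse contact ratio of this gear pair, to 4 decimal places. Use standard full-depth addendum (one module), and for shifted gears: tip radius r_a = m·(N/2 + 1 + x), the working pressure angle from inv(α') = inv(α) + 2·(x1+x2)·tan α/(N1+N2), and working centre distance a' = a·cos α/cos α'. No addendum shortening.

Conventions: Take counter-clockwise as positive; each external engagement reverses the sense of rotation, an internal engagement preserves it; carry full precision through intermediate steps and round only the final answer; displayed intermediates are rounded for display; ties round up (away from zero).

single-mesh involute tooth geometry (25T engaging 20T at module 4.128)
base radii: r_b1 = 47.195550, r_b2 = 37.756440
tip radii: r_a1 = 57.651648, r_a2 = 47.385312
inv(α') = inv(23.845°) + 2·(+0.466+0.479)·tan α/(25+20) = 0.04438092  ⇒  α' = 28.27321°
a' = a·cos α / cos α' = 92.8800·cos 23.845°/cos 28.27321° = 96.459738
action lengths: √(r_a1²−r_b1²) = 33.110309, √(r_a2²−r_b2²) = 28.632482
base pitch p_b = π·m·cos α = 11.861535
CR = (33.110309 + 28.632482 − 96.459738·sin 28.27321°)/11.861535 = 1.353289
contact ratio ≈ 1.3533

1.3533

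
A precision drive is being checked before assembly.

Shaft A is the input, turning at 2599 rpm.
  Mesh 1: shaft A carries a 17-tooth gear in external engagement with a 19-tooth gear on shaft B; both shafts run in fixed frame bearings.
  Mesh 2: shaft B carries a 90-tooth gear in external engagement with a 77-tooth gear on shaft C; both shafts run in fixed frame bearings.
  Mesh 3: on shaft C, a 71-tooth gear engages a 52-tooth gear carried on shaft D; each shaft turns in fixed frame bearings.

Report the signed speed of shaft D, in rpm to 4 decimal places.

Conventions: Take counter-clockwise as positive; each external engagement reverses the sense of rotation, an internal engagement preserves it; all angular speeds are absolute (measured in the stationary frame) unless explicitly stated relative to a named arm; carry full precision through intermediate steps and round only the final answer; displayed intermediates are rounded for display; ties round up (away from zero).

class = fixed-axis compound train [3 meshes; 3 ratios multiply, 3 sense flips]
mesh 1 [17T→19T]: ω = 2599.0000×17/19 = 2325.4211 rpm, sense flips to −
mesh 2 [90T→77T]: ω = 2325.4211×90/77 = 2718.0246 rpm, sense flips to +
mesh 3 [71T→52T]: ω = 2718.0246×71/52 = 3711.1490 rpm, sense flips to −
signed output speed = -3711.1490 rpm

-3711.1490 rpm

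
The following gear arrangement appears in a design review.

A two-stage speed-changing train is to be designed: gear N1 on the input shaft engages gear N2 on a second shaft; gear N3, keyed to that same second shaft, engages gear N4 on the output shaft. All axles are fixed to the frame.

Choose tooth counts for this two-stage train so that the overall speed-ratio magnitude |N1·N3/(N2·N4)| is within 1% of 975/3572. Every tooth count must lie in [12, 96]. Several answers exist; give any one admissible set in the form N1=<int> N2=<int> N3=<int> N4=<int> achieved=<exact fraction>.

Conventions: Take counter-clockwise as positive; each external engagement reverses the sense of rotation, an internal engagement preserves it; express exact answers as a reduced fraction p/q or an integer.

design class (target 975/3572): fixed-axis compound train
target = 975/3572 in lowest terms: an exact hit needs N1·N3 = k·975 and N2·N4 = k·3572 for one integer k, every count in [12, 96]; additionally prefer no 1:1 stage (N1 ≠ N2, N3 ≠ N4)
k = 1: N1·N3 = 975 = 13·75, N2·N4 = 3572 = 38·94
achieved = 13·75/(38·94) = 975/3572; |achieved − target| = 0 ≤ 39/14288 ✓

N1=13 N2=38 N3=75 N4=94 achieved=975/3572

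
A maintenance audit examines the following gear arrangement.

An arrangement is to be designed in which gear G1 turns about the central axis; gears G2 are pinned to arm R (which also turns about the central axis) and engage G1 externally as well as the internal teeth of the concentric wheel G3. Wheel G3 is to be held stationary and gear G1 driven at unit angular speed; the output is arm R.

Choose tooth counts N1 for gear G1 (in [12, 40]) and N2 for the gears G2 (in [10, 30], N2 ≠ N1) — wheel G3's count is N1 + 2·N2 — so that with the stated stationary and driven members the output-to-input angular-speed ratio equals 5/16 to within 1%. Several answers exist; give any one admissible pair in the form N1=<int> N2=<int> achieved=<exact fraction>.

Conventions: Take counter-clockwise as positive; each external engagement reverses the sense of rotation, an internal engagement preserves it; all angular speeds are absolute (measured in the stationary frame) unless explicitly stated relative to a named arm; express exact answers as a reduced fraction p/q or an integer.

N1=20 N2=12 achieved=5/16

class = planetary set [ratio 5/16 wanted; Willis about the carrier]
Willis with ω_ring = 0: ω_arm/ω_sun = N1/(N1+N3); set equal to 5/16  ⇒  N3/N1 = 1/(5/16) − 1 = 11/5
N3 = N1 + 2·N2  ⇒  N2/N1 = (N3/N1 − 1)/2 = (11/5 − 1)/2 = 3/5
smallest multiple with N1 ≥ 12 and N2 ≥ 10: k = 4  ⇒  N1 = 4·5 = 20, N2 = 4·3 = 12 (N1 ≤ 40, N2 ≤ 30, N2 ≠ N1 ✓), N3 = 20 + 2·12 = 44
check: N1/(N1+N3) with N1 = 20, N3 = 44 gives 5/16; |achieved − target| = 0 ≤ 1/320 ✓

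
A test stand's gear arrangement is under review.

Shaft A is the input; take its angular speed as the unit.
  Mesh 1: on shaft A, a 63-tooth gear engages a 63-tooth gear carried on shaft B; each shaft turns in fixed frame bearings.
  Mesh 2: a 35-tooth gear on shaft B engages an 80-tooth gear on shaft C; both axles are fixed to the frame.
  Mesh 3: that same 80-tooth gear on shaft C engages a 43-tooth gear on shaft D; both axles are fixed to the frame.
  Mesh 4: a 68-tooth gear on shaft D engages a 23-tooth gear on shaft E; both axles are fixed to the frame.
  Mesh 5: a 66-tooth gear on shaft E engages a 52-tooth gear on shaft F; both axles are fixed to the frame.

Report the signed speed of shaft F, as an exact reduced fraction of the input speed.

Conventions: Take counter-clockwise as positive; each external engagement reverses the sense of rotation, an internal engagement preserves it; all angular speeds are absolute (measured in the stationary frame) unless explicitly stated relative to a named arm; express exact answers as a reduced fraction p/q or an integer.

-39270/12857

5-mesh fixed-axis compound train (all bearings frame-fixed)
mesh 1 [63T→63T]: |ω|/ω_in = 1×63/63 = 1, sense flips to −
mesh 2 [35T→80T]: |ω|/ω_in = 1×35/80 = 7/16, sense flips to +
mesh 3 [80T→43T]: |ω|/ω_in = (7/16)×80/43 = 35/43, sense flips to −
mesh 4 [68T→23T]: |ω|/ω_in = (35/43)×68/23 = 2380/989, sense flips to +
mesh 5 [66T→52T]: |ω|/ω_in = (2380/989)×66/52 = 39270/12857, sense flips to −
signed output speed (× input speed) = -39270/12857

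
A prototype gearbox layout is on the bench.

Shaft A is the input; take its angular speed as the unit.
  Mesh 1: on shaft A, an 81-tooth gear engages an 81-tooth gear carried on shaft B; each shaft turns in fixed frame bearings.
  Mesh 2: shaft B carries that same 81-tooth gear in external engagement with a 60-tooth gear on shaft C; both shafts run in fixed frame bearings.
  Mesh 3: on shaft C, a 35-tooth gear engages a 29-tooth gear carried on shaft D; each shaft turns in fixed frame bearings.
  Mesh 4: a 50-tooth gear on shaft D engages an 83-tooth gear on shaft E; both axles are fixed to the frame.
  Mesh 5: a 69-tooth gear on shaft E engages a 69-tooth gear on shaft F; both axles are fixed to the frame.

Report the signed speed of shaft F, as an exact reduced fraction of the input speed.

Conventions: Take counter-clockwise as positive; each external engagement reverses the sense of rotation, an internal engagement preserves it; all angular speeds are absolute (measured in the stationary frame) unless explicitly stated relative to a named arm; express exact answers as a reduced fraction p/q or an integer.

-4725/4814

5-mesh fixed-axis compound train (all bearings frame-fixed)
mesh 1 [81T→81T]: |ω|/ω_in = 1×81/81 = 1, sense flips to −
mesh 2 [81T→60T]: |ω|/ω_in = 1×81/60 = 27/20, sense flips to +
mesh 3 [35T→29T]: |ω|/ω_in = (27/20)×35/29 = 189/116, sense flips to −
mesh 4 [50T→83T]: |ω|/ω_in = (189/116)×50/83 = 4725/4814, sense flips to +
mesh 5 [69T→69T]: |ω|/ω_in = (4725/4814)×69/69 = 4725/4814, sense flips to −
signed output speed (× input speed) = -4725/4814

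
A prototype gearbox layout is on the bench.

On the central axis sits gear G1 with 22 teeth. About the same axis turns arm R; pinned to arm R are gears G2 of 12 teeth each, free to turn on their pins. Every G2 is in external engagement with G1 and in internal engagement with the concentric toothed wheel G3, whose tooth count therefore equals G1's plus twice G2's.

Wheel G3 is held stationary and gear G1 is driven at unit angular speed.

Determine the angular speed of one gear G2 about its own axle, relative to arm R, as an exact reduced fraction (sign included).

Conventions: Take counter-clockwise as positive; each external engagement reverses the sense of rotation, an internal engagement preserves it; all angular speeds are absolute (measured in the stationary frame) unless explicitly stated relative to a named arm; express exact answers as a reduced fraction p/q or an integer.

planetary set (22T centre, 12T on arm, 46T internal) — Willis relation
ring teeth: 22 + 2·12 = 46
22(ω_sun−ω_arm) = −46(ω_ring−ω_arm),  ω_ring = 0, ω_sun = 1
22(1−ω_arm) = −46(0−ω_arm)  ⇒  68·ω_arm = 22  ⇒  ω_arm = 11/34
sun–planet mesh: 22·(1−11/34) = −12·(ω_p−ω_arm)  ⇒  ω_p−ω_arm = -253/204
exact speed ratio = -253/204

-253/204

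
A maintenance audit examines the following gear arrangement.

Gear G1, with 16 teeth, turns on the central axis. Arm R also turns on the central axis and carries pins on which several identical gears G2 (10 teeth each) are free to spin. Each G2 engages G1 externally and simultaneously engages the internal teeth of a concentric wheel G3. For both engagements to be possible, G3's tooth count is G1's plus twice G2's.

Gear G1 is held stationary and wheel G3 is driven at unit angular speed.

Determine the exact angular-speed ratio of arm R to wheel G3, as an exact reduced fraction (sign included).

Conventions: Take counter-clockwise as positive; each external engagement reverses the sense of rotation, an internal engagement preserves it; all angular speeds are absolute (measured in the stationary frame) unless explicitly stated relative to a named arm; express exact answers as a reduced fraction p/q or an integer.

planetary set (16T centre, 10T on arm, 36T internal) — Willis relation
ring teeth: 16 + 2·10 = 36
16(ω_sun−ω_arm) = −36(ω_ring−ω_arm),  ω_sun = 0, ω_ring = 1
16(0−ω_arm) = −36(1−ω_arm)  ⇒  52·ω_arm = 36  ⇒  ω_arm = 9/13
ω_out/ω_in = 9/13

9/13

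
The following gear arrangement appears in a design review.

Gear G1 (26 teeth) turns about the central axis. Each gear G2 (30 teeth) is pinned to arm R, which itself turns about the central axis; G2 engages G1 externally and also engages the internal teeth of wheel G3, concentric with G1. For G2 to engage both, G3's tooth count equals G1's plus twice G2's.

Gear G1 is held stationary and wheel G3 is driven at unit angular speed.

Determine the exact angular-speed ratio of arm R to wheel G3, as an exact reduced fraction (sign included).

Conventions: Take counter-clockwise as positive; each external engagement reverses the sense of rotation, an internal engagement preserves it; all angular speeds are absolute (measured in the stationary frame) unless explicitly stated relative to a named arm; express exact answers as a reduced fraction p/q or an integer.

recognized (axles ride arm R): planetary set, 26/30/86 teeth
ring teeth: 26 + 2·30 = 86
26(ω_sun−ω_arm) = −86(ω_ring−ω_arm),  ω_sun = 0, ω_ring = 1
26(0−ω_arm) = −86(1−ω_arm)  ⇒  112·ω_arm = 86  ⇒  ω_arm = 43/56
ω_out/ω_in = 43/56

43/56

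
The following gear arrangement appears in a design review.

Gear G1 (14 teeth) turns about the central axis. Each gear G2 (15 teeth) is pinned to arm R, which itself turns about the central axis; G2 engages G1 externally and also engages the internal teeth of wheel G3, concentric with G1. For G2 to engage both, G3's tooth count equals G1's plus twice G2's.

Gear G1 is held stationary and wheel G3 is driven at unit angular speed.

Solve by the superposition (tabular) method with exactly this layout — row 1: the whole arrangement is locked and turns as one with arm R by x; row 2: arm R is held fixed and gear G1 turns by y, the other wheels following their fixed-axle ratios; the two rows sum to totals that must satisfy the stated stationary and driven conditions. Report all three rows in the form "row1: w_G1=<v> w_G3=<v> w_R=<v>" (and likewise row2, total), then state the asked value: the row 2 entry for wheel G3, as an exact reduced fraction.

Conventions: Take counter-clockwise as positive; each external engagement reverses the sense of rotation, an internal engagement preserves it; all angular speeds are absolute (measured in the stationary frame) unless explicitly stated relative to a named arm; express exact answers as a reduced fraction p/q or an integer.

row1: w_G1=22/29 w_G3=22/29 w_R=22/29
row2: w_G1=-22/29 w_G3=7/29 w_R=0
total: w_G1=0 w_G3=1 w_R=22/29
asked value: 7/29

class = planetary set [G3 = 14+2·15 = 44; Willis about the carrier]
superposition row 1 [locked train]: every member turns x
row 2 (arm held, sun turns y): ω_ring = −(14/44)·y, ω_arm = 0
boundary: total ω_sun = x + y = 0 and total ω_ring = x − (14/44)·y = 1  ⇒  y = -22/29, x = 22/29
row 2 ring = −(14/44)·(-22/29) = 7/29
totals (row 1 + row 2): sun 22/29 + (-22/29) = 0, ring 22/29 + 7/29 = 1, arm 22/29 + 0 = 22/29
asked cell (row2, ring) = 7/29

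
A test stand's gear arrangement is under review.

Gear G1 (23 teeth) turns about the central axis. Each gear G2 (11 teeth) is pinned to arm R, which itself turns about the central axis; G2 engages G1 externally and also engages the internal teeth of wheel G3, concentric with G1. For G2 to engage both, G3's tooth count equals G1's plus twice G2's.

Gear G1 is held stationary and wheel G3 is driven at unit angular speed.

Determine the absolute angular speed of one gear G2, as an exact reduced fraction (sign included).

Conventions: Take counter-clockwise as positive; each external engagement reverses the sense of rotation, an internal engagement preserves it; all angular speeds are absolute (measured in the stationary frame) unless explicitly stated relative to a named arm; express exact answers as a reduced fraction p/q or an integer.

45/22

recognized (axles ride arm R): planetary set, 23/11/45 teeth
ring teeth: 23 + 2·11 = 45
23(ω_sun−ω_arm) = −45(ω_ring−ω_arm),  ω_sun = 0, ω_ring = 1
23(0−ω_arm) = −45(1−ω_arm)  ⇒  68·ω_arm = 45  ⇒  ω_arm = 45/68
sun–planet mesh: 23·(0−45/68) = −11·(ω_p−ω_arm)  ⇒  ω_p−ω_arm = 1035/748
ω_p = 45/68 + 1035/748 = 45/22
exact speed ratio = 45/22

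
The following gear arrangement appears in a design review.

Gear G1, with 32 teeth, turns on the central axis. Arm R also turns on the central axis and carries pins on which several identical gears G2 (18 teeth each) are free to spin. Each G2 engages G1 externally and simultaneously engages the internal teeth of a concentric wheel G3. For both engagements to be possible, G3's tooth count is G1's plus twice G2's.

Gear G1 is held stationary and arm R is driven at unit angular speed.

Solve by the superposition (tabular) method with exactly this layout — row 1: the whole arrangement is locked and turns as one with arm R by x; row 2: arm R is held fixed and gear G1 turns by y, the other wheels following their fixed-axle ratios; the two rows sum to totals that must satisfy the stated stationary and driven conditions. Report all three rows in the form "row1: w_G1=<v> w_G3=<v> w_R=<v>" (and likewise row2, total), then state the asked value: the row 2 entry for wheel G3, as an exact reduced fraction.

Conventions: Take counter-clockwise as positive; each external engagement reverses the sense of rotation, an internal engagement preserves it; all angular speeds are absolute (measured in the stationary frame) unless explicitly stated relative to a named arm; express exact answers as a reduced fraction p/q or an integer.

class = planetary set [G3 = 32+2·18 = 68; Willis about the carrier]
row 1 (train locked, turned with arm): all members turn x
row 2: sun turns y, ring = −(32/68)·y, arm 0
boundary: total ω_sun = x + y = 0 and total ω_arm = x = 1  ⇒  y = -1, x = 1
row 2 ring = −(32/68)·(-1) = 8/17
totals (row 1 + row 2): sun 1 + (-1) = 0, ring 1 + 8/17 = 25/17, arm 1 + 0 = 1
asked cell (row2, ring) = 8/17

row1: w_G1=1 w_G3=1 w_R=1
row2: w_G1=-1 w_G3=8/17 w_R=0
total: w_G1=0 w_G3=25/17 w_R=1
asked value: 8/17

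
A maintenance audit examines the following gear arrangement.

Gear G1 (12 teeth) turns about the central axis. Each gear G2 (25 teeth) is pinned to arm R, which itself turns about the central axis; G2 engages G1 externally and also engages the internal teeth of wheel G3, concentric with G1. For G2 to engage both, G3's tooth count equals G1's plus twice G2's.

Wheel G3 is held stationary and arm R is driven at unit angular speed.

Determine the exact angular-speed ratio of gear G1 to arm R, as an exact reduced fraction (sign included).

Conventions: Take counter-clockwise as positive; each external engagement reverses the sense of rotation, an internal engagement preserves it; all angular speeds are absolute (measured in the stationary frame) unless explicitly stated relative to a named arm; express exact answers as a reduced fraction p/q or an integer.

37/6

class = planetary set [G3 = 12+2·25 = 62; Willis about the carrier]
ring teeth: 12 + 2·25 = 62
12(ω_sun−ω_arm) = −62(ω_ring−ω_arm),  ω_ring = 0, ω_arm = 1
ω_sun = 1 − (62/12)(0−1) = 37/6
ω_out/ω_in = 37/6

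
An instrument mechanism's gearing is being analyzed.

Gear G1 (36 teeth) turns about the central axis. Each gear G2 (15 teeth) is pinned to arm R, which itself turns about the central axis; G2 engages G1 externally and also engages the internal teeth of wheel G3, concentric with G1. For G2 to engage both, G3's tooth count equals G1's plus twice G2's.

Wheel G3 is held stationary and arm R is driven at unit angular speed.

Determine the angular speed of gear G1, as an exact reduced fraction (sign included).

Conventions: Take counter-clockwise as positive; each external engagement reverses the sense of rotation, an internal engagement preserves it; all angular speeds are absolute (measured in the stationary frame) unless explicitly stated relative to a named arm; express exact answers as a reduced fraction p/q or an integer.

recognized (axles ride arm R): planetary set, 36/15/66 teeth
ring teeth: 36 + 2·15 = 66
36(ω_sun−ω_arm) = −66(ω_ring−ω_arm),  ω_ring = 0, ω_arm = 1
ω_sun = 1 − (66/36)(0−1) = 17/6
exact speed ratio = 17/6

17/6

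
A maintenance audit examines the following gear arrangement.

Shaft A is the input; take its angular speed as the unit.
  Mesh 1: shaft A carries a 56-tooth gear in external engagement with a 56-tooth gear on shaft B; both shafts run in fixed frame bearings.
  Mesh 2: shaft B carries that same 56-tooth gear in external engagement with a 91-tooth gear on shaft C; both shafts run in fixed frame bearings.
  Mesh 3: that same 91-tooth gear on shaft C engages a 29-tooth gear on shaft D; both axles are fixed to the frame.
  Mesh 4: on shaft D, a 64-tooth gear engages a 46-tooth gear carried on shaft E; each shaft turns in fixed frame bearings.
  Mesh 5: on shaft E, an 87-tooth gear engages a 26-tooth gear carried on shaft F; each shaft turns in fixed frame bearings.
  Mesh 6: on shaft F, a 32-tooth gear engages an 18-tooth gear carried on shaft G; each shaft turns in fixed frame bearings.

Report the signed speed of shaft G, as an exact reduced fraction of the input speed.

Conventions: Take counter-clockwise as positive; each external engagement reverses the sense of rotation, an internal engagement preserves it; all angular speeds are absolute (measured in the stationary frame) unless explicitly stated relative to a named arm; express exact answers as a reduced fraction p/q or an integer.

14336/897

6-mesh fixed-axis compound train (all bearings frame-fixed)
mesh 1 [56T→56T]: |ω|/ω_in = 1×56/56 = 1, sense flips to −
mesh 2 [56T→91T]: |ω|/ω_in = 1×56/91 = 8/13, sense flips to +
mesh 3 [91T→29T]: |ω|/ω_in = (8/13)×91/29 = 56/29, sense flips to −
mesh 4 [64T→46T]: |ω|/ω_in = (56/29)×64/46 = 1792/667, sense flips to +
mesh 5 [87T→26T]: |ω|/ω_in = (1792/667)×87/26 = 2688/299, sense flips to −
mesh 6 [32T→18T]: |ω|/ω_in = (2688/299)×32/18 = 14336/897, sense flips to +
signed output speed (× input speed) = 14336/897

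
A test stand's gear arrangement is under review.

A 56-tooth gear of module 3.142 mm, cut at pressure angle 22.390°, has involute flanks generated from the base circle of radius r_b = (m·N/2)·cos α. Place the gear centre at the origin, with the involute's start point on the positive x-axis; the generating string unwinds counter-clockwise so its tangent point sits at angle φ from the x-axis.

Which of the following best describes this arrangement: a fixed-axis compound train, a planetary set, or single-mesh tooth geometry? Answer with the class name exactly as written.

single-mesh tooth geometry

topology: single-mesh involute geometry — m = 3.142, N = 56
classification: single-mesh tooth geometry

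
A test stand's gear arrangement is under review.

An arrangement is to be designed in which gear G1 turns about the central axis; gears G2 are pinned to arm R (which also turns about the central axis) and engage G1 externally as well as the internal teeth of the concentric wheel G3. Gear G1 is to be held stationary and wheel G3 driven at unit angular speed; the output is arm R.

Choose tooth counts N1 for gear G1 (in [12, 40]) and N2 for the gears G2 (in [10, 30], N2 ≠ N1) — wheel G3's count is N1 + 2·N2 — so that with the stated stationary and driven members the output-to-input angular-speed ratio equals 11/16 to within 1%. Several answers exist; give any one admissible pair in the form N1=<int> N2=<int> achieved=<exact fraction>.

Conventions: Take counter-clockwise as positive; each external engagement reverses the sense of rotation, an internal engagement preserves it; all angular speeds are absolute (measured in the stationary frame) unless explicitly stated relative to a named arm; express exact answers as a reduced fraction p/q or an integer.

class = planetary set [ratio 11/16 wanted; Willis about the carrier]
Willis with ω_sun = 0: ω_arm/ω_ring = N3/(N1+N3); set equal to 11/16  ⇒  N3/N1 = (11/16)/(1 − 11/16) = 11/5
N3 = N1 + 2·N2  ⇒  N2/N1 = (N3/N1 − 1)/2 = (11/5 − 1)/2 = 3/5
smallest multiple with N1 ≥ 12 and N2 ≥ 10: k = 4  ⇒  N1 = 4·5 = 20, N2 = 4·3 = 12 (N1 ≤ 40, N2 ≤ 30, N2 ≠ N1 ✓), N3 = 20 + 2·12 = 44
check: N3/(N1+N3) with N1 = 20, N3 = 44 gives 11/16; |achieved − target| = 0 ≤ 11/1600 ✓

N1=20 N2=12 achieved=11/16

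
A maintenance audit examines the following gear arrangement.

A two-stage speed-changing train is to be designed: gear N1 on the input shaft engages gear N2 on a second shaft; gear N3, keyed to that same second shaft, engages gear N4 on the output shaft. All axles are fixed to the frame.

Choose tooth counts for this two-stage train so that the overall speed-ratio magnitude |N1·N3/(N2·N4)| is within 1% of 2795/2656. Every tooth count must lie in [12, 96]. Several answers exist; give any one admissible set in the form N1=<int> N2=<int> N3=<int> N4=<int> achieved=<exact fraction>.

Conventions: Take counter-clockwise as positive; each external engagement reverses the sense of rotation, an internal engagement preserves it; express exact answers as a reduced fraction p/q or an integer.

2-stage fixed-axis compound train for ratio 2795/2656
target = 2795/2656 in lowest terms: an exact hit needs N1·N3 = k·2795 and N2·N4 = k·2656 for one integer k, every count in [12, 96]; additionally prefer no 1:1 stage (N1 ≠ N2, N3 ≠ N4)
k = 1: N1·N3 = 2795 = 43·65, N2·N4 = 2656 = 32·83
achieved = 43·65/(32·83) = 2795/2656; |achieved − target| = 0 ≤ 559/53120 ✓

N1=43 N2=32 N3=65 N4=83 achieved=2795/2656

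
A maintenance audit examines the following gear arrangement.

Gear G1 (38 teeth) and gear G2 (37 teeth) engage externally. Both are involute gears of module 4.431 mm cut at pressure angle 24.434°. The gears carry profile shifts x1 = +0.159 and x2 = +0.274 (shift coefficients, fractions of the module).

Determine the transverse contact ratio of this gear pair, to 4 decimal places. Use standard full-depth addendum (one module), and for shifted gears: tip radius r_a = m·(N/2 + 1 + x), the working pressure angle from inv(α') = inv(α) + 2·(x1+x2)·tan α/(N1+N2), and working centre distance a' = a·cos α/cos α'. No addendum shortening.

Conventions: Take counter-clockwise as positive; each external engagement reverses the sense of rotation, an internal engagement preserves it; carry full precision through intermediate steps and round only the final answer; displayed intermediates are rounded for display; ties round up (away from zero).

single-mesh involute tooth geometry (38T engaging 37T at module 4.431)
base radii: r_b1 = 76.648895, r_b2 = 74.631819
tip radii: r_a1 = 89.324529, r_a2 = 87.618594
inv(α') = inv(24.434°) + 2·(+0.159+0.274)·tan α/(38+37) = 0.03312814  ⇒  α' = 25.80103°
a' = a·cos α / cos α' = 166.1625·cos 24.434°/cos 25.80103° = 168.031629
action lengths: √(r_a1²−r_b1²) = 45.867400, √(r_a2²−r_b2²) = 45.903264
base pitch p_b = π·m·cos α = 12.673663
CR = (45.867400 + 45.903264 − 168.031629·sin 25.80103°)/12.673663 = 1.470400
contact ratio ≈ 1.4704

1.4704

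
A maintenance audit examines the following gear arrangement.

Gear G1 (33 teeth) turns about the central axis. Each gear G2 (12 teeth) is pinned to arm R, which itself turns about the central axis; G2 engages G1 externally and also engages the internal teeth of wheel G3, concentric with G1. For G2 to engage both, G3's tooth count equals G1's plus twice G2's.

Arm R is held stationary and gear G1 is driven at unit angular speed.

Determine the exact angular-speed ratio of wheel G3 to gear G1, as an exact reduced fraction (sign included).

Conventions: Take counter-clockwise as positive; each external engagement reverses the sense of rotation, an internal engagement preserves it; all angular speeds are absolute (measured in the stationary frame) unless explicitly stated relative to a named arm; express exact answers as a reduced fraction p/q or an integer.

-11/19

recognized (axles ride arm R): planetary set, 33/12/57 teeth
ring teeth: 33 + 2·12 = 57
33(ω_sun−ω_arm) = −57(ω_ring−ω_arm),  ω_arm = 0, ω_sun = 1
ω_ring = 0 − (33/57)(1−0) = -11/19
ω_out/ω_in = -11/19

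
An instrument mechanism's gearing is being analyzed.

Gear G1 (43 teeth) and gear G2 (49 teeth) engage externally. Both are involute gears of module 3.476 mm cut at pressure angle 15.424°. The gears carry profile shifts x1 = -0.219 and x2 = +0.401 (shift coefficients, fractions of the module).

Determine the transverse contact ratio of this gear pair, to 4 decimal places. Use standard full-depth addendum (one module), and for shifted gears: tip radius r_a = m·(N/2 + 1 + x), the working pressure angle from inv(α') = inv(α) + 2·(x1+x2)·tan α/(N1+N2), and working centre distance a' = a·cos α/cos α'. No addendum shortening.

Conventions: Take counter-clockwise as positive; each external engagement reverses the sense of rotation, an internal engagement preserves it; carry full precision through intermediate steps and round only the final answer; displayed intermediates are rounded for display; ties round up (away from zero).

class = single-mesh tooth geometry [involute pair 43T × 49T, m = 3.476]
base radii: r_b1 = 72.042387, r_b2 = 82.094813
tip radii: r_a1 = 77.448756, r_a2 = 90.031876
inv(α') = inv(15.424°) + 2·(-0.219+0.401)·tan α/(43+49) = 0.00778861  ⇒  α' = 16.20346°
a' = a·cos α / cos α' = 159.8960·cos 15.424°/cos 16.20346° = 160.513291
action lengths: √(r_a1²−r_b1²) = 28.428935, √(r_a2²−r_b2²) = 36.961878
base pitch p_b = π·m·cos α = 10.526876
CR = (28.428935 + 36.961878 − 160.513291·sin 16.20346°)/10.526876 = 1.956871
contact ratio ≈ 1.9569

1.9569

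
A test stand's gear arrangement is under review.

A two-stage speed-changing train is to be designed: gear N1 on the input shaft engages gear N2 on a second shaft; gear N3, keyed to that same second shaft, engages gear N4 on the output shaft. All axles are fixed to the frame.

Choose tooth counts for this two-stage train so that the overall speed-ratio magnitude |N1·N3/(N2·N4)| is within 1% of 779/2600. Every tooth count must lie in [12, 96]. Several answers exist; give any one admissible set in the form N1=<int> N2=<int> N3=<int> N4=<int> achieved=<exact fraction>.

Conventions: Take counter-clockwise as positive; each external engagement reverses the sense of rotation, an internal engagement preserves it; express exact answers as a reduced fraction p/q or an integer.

2-stage fixed-axis compound train for ratio 779/2600
target = 779/2600 in lowest terms: an exact hit needs N1·N3 = k·779 and N2·N4 = k·2600 for one integer k, every count in [12, 96]; additionally prefer no 1:1 stage (N1 ≠ N2, N3 ≠ N4)
k = 1: N1·N3 = 779 = 19·41, N2·N4 = 2600 = 40·65
achieved = 19·41/(40·65) = 779/2600; |achieved − target| = 0 ≤ 779/260000 ✓

N1=19 N2=40 N3=41 N4=65 achieved=779/2600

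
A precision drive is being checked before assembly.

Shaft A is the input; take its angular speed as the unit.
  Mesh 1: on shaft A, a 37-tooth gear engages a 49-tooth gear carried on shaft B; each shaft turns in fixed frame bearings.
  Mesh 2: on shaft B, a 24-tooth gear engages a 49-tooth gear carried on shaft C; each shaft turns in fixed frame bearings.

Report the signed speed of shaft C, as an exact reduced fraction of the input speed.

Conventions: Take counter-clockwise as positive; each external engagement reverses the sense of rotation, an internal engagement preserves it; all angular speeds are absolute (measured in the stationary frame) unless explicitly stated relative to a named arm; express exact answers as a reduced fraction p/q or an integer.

2-mesh fixed-axis compound train (all bearings frame-fixed)
mesh 1 [37T→49T]: |ω|/ω_in = 1×37/49 = 37/49, sense flips to −
mesh 2 [24T→49T]: |ω|/ω_in = (37/49)×24/49 = 888/2401, sense flips to +
signed output speed (× input speed) = 888/2401

888/2401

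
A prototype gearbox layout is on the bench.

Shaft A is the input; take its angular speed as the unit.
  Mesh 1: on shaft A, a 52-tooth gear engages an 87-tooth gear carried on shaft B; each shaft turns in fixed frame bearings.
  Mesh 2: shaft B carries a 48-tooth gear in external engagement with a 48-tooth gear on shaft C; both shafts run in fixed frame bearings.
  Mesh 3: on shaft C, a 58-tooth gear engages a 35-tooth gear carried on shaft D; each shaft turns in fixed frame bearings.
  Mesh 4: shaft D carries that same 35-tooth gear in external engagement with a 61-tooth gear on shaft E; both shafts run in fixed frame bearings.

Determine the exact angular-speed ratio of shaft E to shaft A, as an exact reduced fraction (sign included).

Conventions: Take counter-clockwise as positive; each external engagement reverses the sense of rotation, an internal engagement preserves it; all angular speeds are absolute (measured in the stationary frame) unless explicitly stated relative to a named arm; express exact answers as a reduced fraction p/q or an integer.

104/183

class = fixed-axis compound train [4 meshes; 4 ratios multiply, 4 sense flips]
mesh 1 [52T→87T]: running ratio 52/87, sense −
mesh 2 [48T→48T]: running ratio 52/87, sense +
mesh 3 [58T→35T]: running ratio 104/105, sense −
mesh 4 [35T→61T]: running ratio 104/183, sense +
ω_out/ω_in = 104/183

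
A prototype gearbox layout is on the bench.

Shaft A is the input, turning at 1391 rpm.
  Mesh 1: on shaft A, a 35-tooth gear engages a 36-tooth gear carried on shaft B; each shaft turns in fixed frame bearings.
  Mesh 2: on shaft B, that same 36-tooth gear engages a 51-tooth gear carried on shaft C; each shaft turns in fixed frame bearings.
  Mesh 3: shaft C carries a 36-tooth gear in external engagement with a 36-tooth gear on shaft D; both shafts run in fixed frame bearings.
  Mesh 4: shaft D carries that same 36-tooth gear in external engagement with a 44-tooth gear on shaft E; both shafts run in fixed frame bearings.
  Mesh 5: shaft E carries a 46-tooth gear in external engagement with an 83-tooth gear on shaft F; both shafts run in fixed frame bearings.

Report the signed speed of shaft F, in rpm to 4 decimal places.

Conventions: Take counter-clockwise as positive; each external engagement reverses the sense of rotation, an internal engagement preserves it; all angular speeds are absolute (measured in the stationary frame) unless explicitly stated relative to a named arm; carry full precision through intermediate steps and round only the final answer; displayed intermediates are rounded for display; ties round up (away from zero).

class = fixed-axis compound train [5 meshes; 5 ratios multiply, 5 sense flips]
mesh 1 [35T→36T]: ω = 1391.0000×35/36 = 1352.3611 rpm, sense flips to −
mesh 2 [36T→51T]: ω = 1352.3611×36/51 = 954.6078 rpm, sense flips to +
mesh 3 [36T→36T]: ω = 954.6078×36/36 = 954.6078 rpm, sense flips to −
mesh 4 [36T→44T]: ω = 954.6078×36/44 = 781.0428 rpm, sense flips to +
mesh 5 [46T→83T]: ω = 781.0428×46/83 = 432.8671 rpm, sense flips to −
signed output speed = -432.8671 rpm

-432.8671 rpm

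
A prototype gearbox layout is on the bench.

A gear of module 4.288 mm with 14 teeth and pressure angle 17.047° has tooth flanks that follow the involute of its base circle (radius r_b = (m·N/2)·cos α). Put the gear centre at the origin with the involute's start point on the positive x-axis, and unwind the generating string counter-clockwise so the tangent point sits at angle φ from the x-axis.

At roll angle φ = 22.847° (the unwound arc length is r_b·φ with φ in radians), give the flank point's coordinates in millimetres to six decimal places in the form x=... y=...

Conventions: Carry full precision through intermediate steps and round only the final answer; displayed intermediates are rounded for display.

x=30.888854 y=0.596921

topology: single-mesh involute geometry — m = 4.288, N = 14
pitch radius r_p = m·N/2 = 4.288·14/2 = 30.016000
base radius r_b = r_p·cos α = 30.016000·cos 17.047° = 28.697235
roll angle φ = 22.847° = 0.39875537 rad
x = r_b·(cos φ + φ·sin φ) = 30.888854
y = r_b·(sin φ − φ·cos φ) = 0.596921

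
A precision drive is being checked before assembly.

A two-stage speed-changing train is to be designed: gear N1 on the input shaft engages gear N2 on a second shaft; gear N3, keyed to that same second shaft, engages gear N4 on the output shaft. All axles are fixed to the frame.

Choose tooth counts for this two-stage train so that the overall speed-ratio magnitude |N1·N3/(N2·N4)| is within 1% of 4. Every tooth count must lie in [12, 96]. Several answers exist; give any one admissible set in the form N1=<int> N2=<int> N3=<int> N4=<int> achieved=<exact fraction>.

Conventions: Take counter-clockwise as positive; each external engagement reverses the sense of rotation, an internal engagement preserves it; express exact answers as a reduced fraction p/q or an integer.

N1=16 N2=12 N3=36 N4=12 achieved=4

design class (target 4): fixed-axis compound train
target = 4/1 in lowest terms: an exact hit needs N1·N3 = k·4 and N2·N4 = k·1 for one integer k, every count in [12, 96]; additionally prefer no 1:1 stage (N1 ≠ N2, N3 ≠ N4)
k = 1…143: no 1:1-free in-range split of k·4 and k·1 into factor pairs; take k = 144
k = 144: N1·N3 = 576 = 16·36, N2·N4 = 144 = 12·12
achieved = 16·36/(12·12) = 4; |achieved − target| = 0 ≤ 1/25 ✓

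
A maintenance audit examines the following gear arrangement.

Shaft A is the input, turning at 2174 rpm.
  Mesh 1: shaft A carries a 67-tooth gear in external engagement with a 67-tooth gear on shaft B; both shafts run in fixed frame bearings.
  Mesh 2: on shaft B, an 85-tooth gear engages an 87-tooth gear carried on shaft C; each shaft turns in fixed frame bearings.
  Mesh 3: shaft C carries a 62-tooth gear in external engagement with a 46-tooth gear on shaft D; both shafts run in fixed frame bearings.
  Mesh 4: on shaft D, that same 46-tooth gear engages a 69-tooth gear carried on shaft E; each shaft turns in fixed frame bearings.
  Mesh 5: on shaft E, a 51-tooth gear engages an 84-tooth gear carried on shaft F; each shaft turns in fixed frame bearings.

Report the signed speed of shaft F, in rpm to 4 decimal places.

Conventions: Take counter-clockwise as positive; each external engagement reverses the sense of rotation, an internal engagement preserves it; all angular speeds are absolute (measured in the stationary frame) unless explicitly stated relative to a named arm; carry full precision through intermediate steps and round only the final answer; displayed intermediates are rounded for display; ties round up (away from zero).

recognized (6 fixed axles, 5 meshes): fixed-axis compound train
mesh 1 [67T→67T]: ω = 2174.0000×67/67 = 2174.0000 rpm, sense flips to −
mesh 2 [85T→87T]: ω = 2174.0000×85/87 = 2124.0230 rpm, sense flips to +
mesh 3 [62T→46T]: ω = 2124.0230×62/46 = 2862.8136 rpm, sense flips to −
mesh 4 [46T→69T]: ω = 2862.8136×46/69 = 1908.5424 rpm, sense flips to +
mesh 5 [51T→84T]: ω = 1908.5424×51/84 = 1158.7579 rpm, sense flips to −
signed output speed = -1158.7579 rpm

-1158.7579 rpm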